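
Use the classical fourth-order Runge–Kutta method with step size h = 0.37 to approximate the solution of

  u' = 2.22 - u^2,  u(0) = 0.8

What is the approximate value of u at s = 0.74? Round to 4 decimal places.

RK4: k1 = f(s_n, u_n); k2 = f(s_n + h/2, u_n + (h/2)·k1); k3 = f(s_n + h/2, u_n + (h/2)·k2); k4 = f(s_n + h, u_n + h·k3); u_{n+1} = u_n + (h/6)·(k1 + 2k2 + 2k3 + k4).
s=0.000000, u=0.800000:
  k1 = f(0.000000, 0.800000) = 1.580000
  k2 = f(0.185000, 1.092300) = 1.026881
  k3 = f(0.185000, 0.989973) = 1.239954
  k4 = f(0.370000, 1.258783) = 0.635466
  u ← 0.800000 + (0.37/6)·(k1 + 2k2 + 2k3 + k4) = 1.216197
s=0.370000, u=1.216197:
  k1 = f(0.370000, 1.216197) = 0.740866
  k2 = f(0.555000, 1.353257) = 0.388696
  k3 = f(0.555000, 1.288105) = 0.560784
  k4 = f(0.740000, 1.423687) = 0.193116
  u ← 1.216197 + (0.37/6)·(k1 + 2k2 + 2k3 + k4) = 1.390895
u(0.74) ≈ 1.3909

1.3909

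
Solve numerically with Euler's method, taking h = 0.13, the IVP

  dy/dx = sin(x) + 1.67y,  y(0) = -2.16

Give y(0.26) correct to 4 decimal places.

Euler: y_{n+1} = y_n + h·f(x_n, y_n).
x=0.000000, y=-2.160000: f=-3.607200 → y ← -2.160000 + 0.13·(-3.607200) = -2.628936
x=0.130000, y=-2.628936: f=-4.260689 → y ← -2.628936 + 0.13·(-4.260689) = -3.182826
y(0.26) ≈ -3.1828

-3.1828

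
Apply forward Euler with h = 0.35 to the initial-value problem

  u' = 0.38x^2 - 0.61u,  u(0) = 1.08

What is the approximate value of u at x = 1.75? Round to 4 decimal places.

0.7493

Euler: u_{n+1} = u_n + h·f(x_n, u_n).
x=0.000000, u=1.080000: f=-0.658800 → u ← 1.080000 + 0.35·(-0.658800) = 0.849420
x=0.350000, u=0.849420: f=-0.471596 → u ← 0.849420 + 0.35·(-0.471596) = 0.684361
x=0.700000, u=0.684361: f=-0.231260 → u ← 0.684361 + 0.35·(-0.231260) = 0.603420
x=1.050000, u=0.603420: f=0.050864 → u ← 0.603420 + 0.35·0.050864 = 0.621222
x=1.400000, u=0.621222: f=0.365854 → u ← 0.621222 + 0.35·0.365854 = 0.749271
u(1.75) ≈ 0.7493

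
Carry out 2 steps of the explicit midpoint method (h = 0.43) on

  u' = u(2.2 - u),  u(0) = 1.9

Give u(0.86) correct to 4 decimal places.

2.1284

Midpoint: k1 = f(t_n, u_n); k2 = f(t_n + h/2, u_n + (h/2)·k1); u_{n+1} = u_n + h·k2.
t=0.000000, u=1.900000:
  k1 = f(0.000000, 1.900000) = 0.570000
  k2 = f(0.215000, 2.022550) = 0.358901
  u ← 1.900000 + 0.43·0.358901 = 2.054328
t=0.430000, u=2.054328:
  k1 = f(0.430000, 2.054328) = 0.299259
  k2 = f(0.645000, 2.118668) = 0.172315
  u ← 2.054328 + 0.43·0.172315 = 2.128423
u(0.86) ≈ 2.1284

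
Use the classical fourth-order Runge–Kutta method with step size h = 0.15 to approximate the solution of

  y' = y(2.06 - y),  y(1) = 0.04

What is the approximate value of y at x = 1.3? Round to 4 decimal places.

0.0730

RK4: k1 = f(x_n, y_n); k2 = f(x_n + h/2, y_n + (h/2)·k1); k3 = f(x_n + h/2, y_n + (h/2)·k2); k4 = f(x_n + h, y_n + h·k3); y_{n+1} = y_n + (h/6)·(k1 + 2k2 + 2k3 + k4).
x=1.000000, y=0.040000:
  k1 = f(1.000000, 0.040000) = 0.080800
  k2 = f(1.075000, 0.046060) = 0.092762
  k3 = f(1.075000, 0.046957) = 0.094527
  k4 = f(1.150000, 0.054179) = 0.108673
  y ← 0.040000 + (0.15/6)·(k1 + 2k2 + 2k3 + k4) = 0.054101
x=1.150000, y=0.054101:
  k1 = f(1.150000, 0.054101) = 0.108522
  k2 = f(1.225000, 0.062240) = 0.124341
  k3 = f(1.225000, 0.063427) = 0.126636
  k4 = f(1.300000, 0.073097) = 0.145236
  y ← 0.054101 + (0.15/6)·(k1 + 2k2 + 2k3 + k4) = 0.072994
y(1.3) ≈ 0.0730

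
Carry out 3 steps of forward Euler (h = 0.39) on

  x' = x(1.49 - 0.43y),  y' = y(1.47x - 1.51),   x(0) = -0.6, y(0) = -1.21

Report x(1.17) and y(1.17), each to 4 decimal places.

Euler on (x,y): x_{n+1} = x_n + h·x', y_{n+1} = y_n + h·y'.
0.000000: (-0.600000, -1.210000); f=(-1.206180, 2.894320) → (-1.070410, -0.081215)
0.390000: (-1.070410, -0.081215); f=(-1.632293, 0.250427) → (-1.707004, 0.016451)
0.780000: (-1.707004, 0.016451); f=(-2.531361, -0.066123) → (-2.694235, -0.009337)
(x(1.17), y(1.17)) ≈ (-2.6942, -0.0093)

-2.6942, -0.0093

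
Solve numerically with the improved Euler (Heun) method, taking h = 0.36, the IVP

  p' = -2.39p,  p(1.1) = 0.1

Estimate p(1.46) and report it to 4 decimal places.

Heun: k1 = f(t_n, p_n); k2 = f(t_n + h, p_n + h·k1); p_{n+1} = p_n + (h/2)·(k1 + k2).
t=1.100000, p=0.100000:
  k1 = f(1.100000, 0.100000) = -0.239000
  k2 = f(1.460000, 0.013960) = -0.033364
  p ← 0.100000 + (0.36/2)·(-0.239000 + (-0.033364)) = 0.050974
p(1.46) ≈ 0.0510

0.0510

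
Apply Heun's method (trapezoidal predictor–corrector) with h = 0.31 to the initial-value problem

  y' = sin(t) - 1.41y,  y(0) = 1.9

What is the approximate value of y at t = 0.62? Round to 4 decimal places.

0.9715

Heun: k1 = f(t_n, y_n); k2 = f(t_n + h, y_n + h·k1); y_{n+1} = y_n + (h/2)·(k1 + k2).
t=0.000000, y=1.900000:
  k1 = f(0.000000, 1.900000) = -2.679000
  k2 = f(0.310000, 1.069510) = -1.202950
  y ← 1.900000 + (0.31/2)·(-2.679000 + (-1.202950)) = 1.298298
t=0.310000, y=1.298298:
  k1 = f(0.310000, 1.298298) = -1.525541
  k2 = f(0.620000, 0.825380) = -0.582751
  y ← 1.298298 + (0.31/2)·(-1.525541 + (-0.582751)) = 0.971512
y(0.62) ≈ 0.9715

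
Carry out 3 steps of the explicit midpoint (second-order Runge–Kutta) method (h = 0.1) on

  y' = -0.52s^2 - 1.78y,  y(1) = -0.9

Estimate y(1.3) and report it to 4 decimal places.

-0.6938

Midpoint: k1 = f(s_n, y_n); k2 = f(s_n + h/2, y_n + (h/2)·k1); y_{n+1} = y_n + h·k2.
s=1.000000, y=-0.900000:
  k1 = f(1.000000, -0.900000) = 1.082000
  k2 = f(1.050000, -0.845900) = 0.932402
  y ← -0.900000 + 0.1·0.932402 = -0.806760
s=1.100000, y=-0.806760:
  k1 = f(1.100000, -0.806760) = 0.806832
  k2 = f(1.150000, -0.766418) = 0.676524
  y ← -0.806760 + 0.1·0.676524 = -0.739107
s=1.200000, y=-0.739107:
  k1 = f(1.200000, -0.739107) = 0.566811
  k2 = f(1.250000, -0.710767) = 0.452665
  y ← -0.739107 + 0.1·0.452665 = -0.693841
y(1.3) ≈ -0.6938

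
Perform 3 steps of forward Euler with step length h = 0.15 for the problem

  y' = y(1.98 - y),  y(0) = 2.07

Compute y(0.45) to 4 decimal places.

2.0100

Euler: y_{n+1} = y_n + h·f(s_n, y_n).
s=0.000000, y=2.070000: f=-0.186300 → y ← 2.070000 + 0.15·(-0.186300) = 2.042055
s=0.150000, y=2.042055: f=-0.126720 → y ← 2.042055 + 0.15·(-0.126720) = 2.023047
s=0.300000, y=2.023047: f=-0.087086 → y ← 2.023047 + 0.15·(-0.087086) = 2.009984
y(0.45) ≈ 2.0100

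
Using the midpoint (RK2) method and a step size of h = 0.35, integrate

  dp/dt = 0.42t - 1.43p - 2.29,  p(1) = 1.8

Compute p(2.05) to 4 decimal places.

Midpoint: k1 = f(t_n, p_n); k2 = f(t_n + h/2, p_n + (h/2)·k1); p_{n+1} = p_n + h·k2.
t=1.000000, p=1.800000:
  k1 = f(1.000000, 1.800000) = -4.444000
  k2 = f(1.175000, 1.022300) = -3.258389
  p ← 1.800000 + 0.35·(-3.258389) = 0.659564
t=1.350000, p=0.659564:
  k1 = f(1.350000, 0.659564) = -2.666176
  k2 = f(1.525000, 0.192983) = -1.925466
  p ← 0.659564 + 0.35·(-1.925466) = -0.014349
t=1.700000, p=-0.014349:
  k1 = f(1.700000, -0.014349) = -1.555481
  k2 = f(1.875000, -0.286558) = -1.092722
  p ← -0.014349 + 0.35·(-1.092722) = -0.396802
p(2.05) ≈ -0.3968

-0.3968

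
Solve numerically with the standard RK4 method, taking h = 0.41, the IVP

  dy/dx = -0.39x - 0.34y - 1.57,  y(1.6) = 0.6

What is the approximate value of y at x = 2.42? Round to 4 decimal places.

-1.2358

RK4: k1 = f(x_n, y_n); k2 = f(x_n + h/2, y_n + (h/2)·k1); k3 = f(x_n + h/2, y_n + (h/2)·k2); k4 = f(x_n + h, y_n + h·k3); y_{n+1} = y_n + (h/6)·(k1 + 2k2 + 2k3 + k4).
x=1.600000, y=0.600000:
  k1 = f(1.600000, 0.600000) = -2.398000
  k2 = f(1.805000, 0.108410) = -2.310809
  k3 = f(1.805000, 0.126284) = -2.316887
  k4 = f(2.010000, -0.349923) = -2.234926
  y ← 0.600000 + (0.41/6)·(k1 + 2k2 + 2k3 + k4) = -0.349035
x=2.010000, y=-0.349035:
  k1 = f(2.010000, -0.349035) = -2.235228
  k2 = f(2.215000, -0.807257) = -2.159383
  k3 = f(2.215000, -0.791709) = -2.164669
  k4 = f(2.420000, -1.236549) = -2.093373
  y ← -0.349035 + (0.41/6)·(k1 + 2k2 + 2k3 + k4) = -1.235777
y(2.42) ≈ -1.2358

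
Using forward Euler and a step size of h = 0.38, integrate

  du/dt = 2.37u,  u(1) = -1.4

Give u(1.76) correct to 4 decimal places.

Euler: u_{n+1} = u_n + h·f(t_n, u_n).
t=1.000000, u=-1.400000: f=-3.318000 → u ← -1.400000 + 0.38·(-3.318000) = -2.660840
t=1.380000, u=-2.660840: f=-6.306191 → u ← -2.660840 + 0.38·(-6.306191) = -5.057193
u(1.76) ≈ -5.0572

-5.0572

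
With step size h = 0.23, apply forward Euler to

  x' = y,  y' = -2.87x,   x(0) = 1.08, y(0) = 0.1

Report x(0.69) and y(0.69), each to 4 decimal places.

0.6536, -1.9760

Euler on (x,y): x_{n+1} = x_n + h·x', y_{n+1} = y_n + h·y'.
0.000000: (1.080000, 0.100000); f=(0.100000, -3.099600) → (1.103000, -0.612908)
0.230000: (1.103000, -0.612908); f=(-0.612908, -3.165610) → (0.962031, -1.340998)
0.460000: (0.962031, -1.340998); f=(-1.340998, -2.761029) → (0.653602, -1.976035)
(x(0.69), y(0.69)) ≈ (0.6536, -1.9760)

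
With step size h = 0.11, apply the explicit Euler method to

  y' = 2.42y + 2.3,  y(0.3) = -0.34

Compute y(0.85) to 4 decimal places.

Euler: y_{n+1} = y_n + h·f(x_n, y_n).
x=0.300000, y=-0.340000: f=1.477200 → y ← -0.340000 + 0.11·1.477200 = -0.177508
x=0.410000, y=-0.177508: f=1.870431 → y ← -0.177508 + 0.11·1.870431 = 0.028239
x=0.520000, y=0.028239: f=2.368339 → y ← 0.028239 + 0.11·2.368339 = 0.288757
x=0.630000, y=0.288757: f=2.998791 → y ← 0.288757 + 0.11·2.998791 = 0.618624
x=0.740000, y=0.618624: f=3.797069 → y ← 0.618624 + 0.11·3.797069 = 1.036301
y(0.85) ≈ 1.0363

1.0363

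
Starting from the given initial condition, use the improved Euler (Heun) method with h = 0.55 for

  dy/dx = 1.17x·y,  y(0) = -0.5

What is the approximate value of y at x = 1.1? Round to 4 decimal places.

-0.9746

Heun: k1 = f(x_n, y_n); k2 = f(x_n + h, y_n + h·k1); y_{n+1} = y_n + (h/2)·(k1 + k2).
x=0.000000, y=-0.500000:
  k1 = f(0.000000, -0.500000) = 0.000000
  k2 = f(0.550000, -0.500000) = -0.321750
  y ← -0.500000 + (0.55/2)·(0.000000 + (-0.321750)) = -0.588481
x=0.550000, y=-0.588481:
  k1 = f(0.550000, -0.588481) = -0.378688
  k2 = f(1.100000, -0.796759) = -1.025429
  y ← -0.588481 + (0.55/2)·(-0.378688 + (-1.025429)) = -0.974613
y(1.1) ≈ -0.9746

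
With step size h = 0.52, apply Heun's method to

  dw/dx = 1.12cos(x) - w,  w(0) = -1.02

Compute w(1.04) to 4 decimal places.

0.1241

Heun: k1 = f(x_n, w_n); k2 = f(x_n + h, w_n + h·k1); w_{n+1} = w_n + (h/2)·(k1 + k2).
x=0.000000, w=-1.020000:
  k1 = f(0.000000, -1.020000) = 2.140000
  k2 = f(0.520000, 0.092800) = 0.879157
  w ← -1.020000 + (0.52/2)·(2.140000 + 0.879157) = -0.235019
x=0.520000, w=-0.235019:
  k1 = f(0.520000, -0.235019) = 1.206977
  k2 = f(1.040000, 0.392609) = 0.174358
  w ← -0.235019 + (0.52/2)·(1.206977 + 0.174358) = 0.124128
w(1.04) ≈ 0.1241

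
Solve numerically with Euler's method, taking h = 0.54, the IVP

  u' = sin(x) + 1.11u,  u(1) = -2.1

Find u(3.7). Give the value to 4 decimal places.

-15.1706

Euler: u_{n+1} = u_n + h·f(x_n, u_n).
x=1.000000, u=-2.100000: f=-1.489529 → u ← -2.100000 + 0.54·(-1.489529) = -2.904346
x=1.540000, u=-2.904346: f=-2.224298 → u ← -2.904346 + 0.54·(-2.224298) = -4.105467
x=2.080000, u=-4.105467: f=-3.683935 → u ← -4.105467 + 0.54·(-3.683935) = -6.094791
x=2.620000, u=-6.094791: f=-6.266957 → u ← -6.094791 + 0.54·(-6.266957) = -9.478948
x=3.160000, u=-9.478948: f=-10.540039 → u ← -9.478948 + 0.54·(-10.540039) = -15.170569
u(3.7) ≈ -15.1706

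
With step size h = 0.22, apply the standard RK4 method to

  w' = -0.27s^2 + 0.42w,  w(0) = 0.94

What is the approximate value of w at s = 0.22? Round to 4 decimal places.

RK4: k1 = f(s_n, w_n); k2 = f(s_n + h/2, w_n + (h/2)·k1); k3 = f(s_n + h/2, w_n + (h/2)·k2); k4 = f(s_n + h, w_n + h·k3); w_{n+1} = w_n + (h/6)·(k1 + 2k2 + 2k3 + k4).
s=0.000000, w=0.940000:
  k1 = f(0.000000, 0.940000) = 0.394800
  k2 = f(0.110000, 0.983428) = 0.409773
  k3 = f(0.110000, 0.985075) = 0.410465
  k4 = f(0.220000, 1.030302) = 0.419659
  w ← 0.940000 + (0.22/6)·(k1 + 2k2 + 2k3 + k4) = 1.030014
w(0.22) ≈ 1.0300

1.0300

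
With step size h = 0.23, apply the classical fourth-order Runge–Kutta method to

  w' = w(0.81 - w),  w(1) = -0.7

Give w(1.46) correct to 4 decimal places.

-1.6651

RK4: k1 = f(t_n, w_n); k2 = f(t_n + h/2, w_n + (h/2)·k1); k3 = f(t_n + h/2, w_n + (h/2)·k2); k4 = f(t_n + h, w_n + h·k3); w_{n+1} = w_n + (h/6)·(k1 + 2k2 + 2k3 + k4).
t=1.000000, w=-0.700000:
  k1 = f(1.000000, -0.700000) = -1.057000
  k2 = f(1.115000, -0.821555) = -1.340412
  k3 = f(1.115000, -0.854147) = -1.421427
  k4 = f(1.230000, -1.026928) = -1.886394
  w ← -0.700000 + (0.23/6)·(k1 + 2k2 + 2k3 + k4) = -1.024571
t=1.230000, w=-1.024571:
  k1 = f(1.230000, -1.024571) = -1.879649
  k2 = f(1.345000, -1.240731) = -2.544404
  k3 = f(1.345000, -1.317178) = -2.801871
  k4 = f(1.460000, -1.669001) = -4.137457
  w ← -1.024571 + (0.23/6)·(k1 + 2k2 + 2k3 + k4) = -1.665108
w(1.46) ≈ -1.6651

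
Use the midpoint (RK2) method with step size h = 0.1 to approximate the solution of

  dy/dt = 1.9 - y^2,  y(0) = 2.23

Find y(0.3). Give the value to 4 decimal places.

Midpoint: k1 = f(t_n, y_n); k2 = f(t_n + h/2, y_n + (h/2)·k1); y_{n+1} = y_n + h·k2.
t=0.000000, y=2.230000:
  k1 = f(0.000000, 2.230000) = -3.072900
  k2 = f(0.050000, 2.076355) = -2.411250
  y ← 2.230000 + 0.1·(-2.411250) = 1.988875
t=0.100000, y=1.988875:
  k1 = f(0.100000, 1.988875) = -2.055624
  k2 = f(0.150000, 1.886094) = -1.657350
  y ← 1.988875 + 0.1·(-1.657350) = 1.823140
t=0.200000, y=1.823140:
  k1 = f(0.200000, 1.823140) = -1.423839
  k2 = f(0.250000, 1.751948) = -1.169322
  y ← 1.823140 + 0.1·(-1.169322) = 1.706208
y(0.3) ≈ 1.7062

1.7062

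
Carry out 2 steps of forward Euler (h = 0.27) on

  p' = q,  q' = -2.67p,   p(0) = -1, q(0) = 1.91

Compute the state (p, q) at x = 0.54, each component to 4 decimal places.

0.2260, 2.9800

Euler on (p,q): p_{n+1} = p_n + h·p', q_{n+1} = q_n + h·q'.
0.000000: (-1.000000, 1.910000); f=(1.910000, 2.670000) → (-0.484300, 2.630900)
0.270000: (-0.484300, 2.630900); f=(2.630900, 1.293081) → (0.226043, 2.980032)
(p(0.54), q(0.54)) ≈ (0.2260, 2.9800)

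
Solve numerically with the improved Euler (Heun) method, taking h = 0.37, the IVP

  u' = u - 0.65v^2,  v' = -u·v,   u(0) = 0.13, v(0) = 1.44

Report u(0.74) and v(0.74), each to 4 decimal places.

-1.2574, 1.9217

Heun on (u,v): k1 = f(t_n, state_n); k2 = f(t_n + h, state_n + h·k1); state_{n+1} = state_n + (h/2)·(k1 + k2).
0.000000: (0.130000, 1.440000)
  k1 = (-1.217840, -0.187200)
  predictor → (-0.320601, 1.370736)
  k2 = (-1.541897, 0.439459)
  → (-0.380551, 1.486668)
0.370000: (-0.380551, 1.486668)
  k1 = (-1.817169, 0.565753)
  predictor → (-1.052904, 1.695997)
  k2 = (-2.922567, 1.785722)
  → (-1.257403, 1.921691)
(u(0.74), v(0.74)) ≈ (-1.2574, 1.9217)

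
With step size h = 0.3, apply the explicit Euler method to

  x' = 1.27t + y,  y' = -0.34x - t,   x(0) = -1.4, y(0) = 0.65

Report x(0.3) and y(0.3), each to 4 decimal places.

Euler on (x,y): x_{n+1} = x_n + h·x', y_{n+1} = y_n + h·y'.
0.000000: (-1.400000, 0.650000); f=(0.650000, 0.476000) → (-1.205000, 0.792800)
(x(0.3), y(0.3)) ≈ (-1.2050, 0.7928)

-1.2050, 0.7928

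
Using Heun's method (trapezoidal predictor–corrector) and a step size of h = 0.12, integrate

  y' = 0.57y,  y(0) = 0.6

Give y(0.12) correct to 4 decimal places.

0.6424

Heun: k1 = f(t_n, y_n); k2 = f(t_n + h, y_n + h·k1); y_{n+1} = y_n + (h/2)·(k1 + k2).
t=0.000000, y=0.600000:
  k1 = f(0.000000, 0.600000) = 0.342000
  k2 = f(0.120000, 0.641040) = 0.365393
  y ← 0.600000 + (0.12/2)·(0.342000 + 0.365393) = 0.642444
y(0.12) ≈ 0.6424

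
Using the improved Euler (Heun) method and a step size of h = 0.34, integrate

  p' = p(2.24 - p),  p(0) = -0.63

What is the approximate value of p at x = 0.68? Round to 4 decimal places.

-6.8669

Heun: k1 = f(x_n, p_n); k2 = f(x_n + h, p_n + h·k1); p_{n+1} = p_n + (h/2)·(k1 + k2).
x=0.000000, p=-0.630000:
  k1 = f(0.000000, -0.630000) = -1.808100
  k2 = f(0.340000, -1.244754) = -4.337661
  p ← -0.630000 + (0.34/2)·(-1.808100 + (-4.337661)) = -1.674779
x=0.340000, p=-1.674779:
  k1 = f(0.340000, -1.674779) = -6.556392
  k2 = f(0.680000, -3.903953) = -23.985702
  p ← -1.674779 + (0.34/2)·(-6.556392 + (-23.985702)) = -6.866935
p(0.68) ≈ -6.8669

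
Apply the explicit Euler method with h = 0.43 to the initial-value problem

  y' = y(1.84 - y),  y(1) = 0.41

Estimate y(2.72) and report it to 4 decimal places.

1.6400

Euler: y_{n+1} = y_n + h·f(t_n, y_n).
t=1.000000, y=0.410000: f=0.586300 → y ← 0.410000 + 0.43·0.586300 = 0.662109
t=1.430000, y=0.662109: f=0.779892 → y ← 0.662109 + 0.43·0.779892 = 0.997463
t=1.860000, y=0.997463: f=0.840400 → y ← 0.997463 + 0.43·0.840400 = 1.358834
t=2.290000, y=1.358834: f=0.653824 → y ← 1.358834 + 0.43·0.653824 = 1.639979
y(2.72) ≈ 1.6400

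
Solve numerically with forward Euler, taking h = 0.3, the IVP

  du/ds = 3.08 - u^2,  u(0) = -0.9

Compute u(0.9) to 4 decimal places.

1.4715

Euler: u_{n+1} = u_n + h·f(s_n, u_n).
s=0.000000, u=-0.900000: f=2.270000 → u ← -0.900000 + 0.3·2.270000 = -0.219000
s=0.300000, u=-0.219000: f=3.032039 → u ← -0.219000 + 0.3·3.032039 = 0.690612
s=0.600000, u=0.690612: f=2.603055 → u ← 0.690612 + 0.3·2.603055 = 1.471528
u(0.9) ≈ 1.4715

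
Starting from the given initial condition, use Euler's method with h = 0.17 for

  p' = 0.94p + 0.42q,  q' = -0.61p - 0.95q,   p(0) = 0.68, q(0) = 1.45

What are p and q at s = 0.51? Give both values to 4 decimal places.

Euler on (p,q): p_{n+1} = p_n + h·p', q_{n+1} = q_n + h·q'.
0.000000: (0.680000, 1.450000); f=(1.248200, -1.792300) → (0.892194, 1.145309)
0.170000: (0.892194, 1.145309); f=(1.319692, -1.632282) → (1.116542, 0.867821)
0.340000: (1.116542, 0.867821); f=(1.414034, -1.505520) → (1.356927, 0.611883)
(p(0.51), q(0.51)) ≈ (1.3569, 0.6119)

1.3569, 0.6119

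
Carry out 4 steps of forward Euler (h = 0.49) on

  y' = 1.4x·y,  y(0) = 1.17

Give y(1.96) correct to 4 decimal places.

5.2505

Euler: y_{n+1} = y_n + h·f(x_n, y_n).
x=0.000000, y=1.170000: f=0.000000 → y ← 1.170000 + 0.49·0.000000 = 1.170000
x=0.490000, y=1.170000: f=0.802620 → y ← 1.170000 + 0.49·0.802620 = 1.563284
x=0.980000, y=1.563284: f=2.144825 → y ← 1.563284 + 0.49·2.144825 = 2.614248
x=1.470000, y=2.614248: f=5.380123 → y ← 2.614248 + 0.49·5.380123 = 5.250508
y(1.96) ≈ 5.2505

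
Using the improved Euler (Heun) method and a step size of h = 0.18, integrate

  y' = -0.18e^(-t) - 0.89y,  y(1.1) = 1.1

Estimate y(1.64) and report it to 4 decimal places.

Heun: k1 = f(t_n, y_n); k2 = f(t_n + h, y_n + h·k1); y_{n+1} = y_n + (h/2)·(k1 + k2).
t=1.100000, y=1.100000:
  k1 = f(1.100000, 1.100000) = -1.038917
  k2 = f(1.280000, 0.912995) = -0.862612
  y ← 1.100000 + (0.18/2)·(-1.038917 + (-0.862612)) = 0.928862
t=1.280000, y=0.928862:
  k1 = f(1.280000, 0.928862) = -0.876734
  k2 = f(1.460000, 0.771050) = -0.728037
  y ← 0.928862 + (0.18/2)·(-0.876734 + (-0.728037)) = 0.784433
t=1.460000, y=0.784433:
  k1 = f(1.460000, 0.784433) = -0.739948
  k2 = f(1.640000, 0.651242) = -0.614522
  y ← 0.784433 + (0.18/2)·(-0.739948 + (-0.614522)) = 0.662531
y(1.64) ≈ 0.6625

0.6625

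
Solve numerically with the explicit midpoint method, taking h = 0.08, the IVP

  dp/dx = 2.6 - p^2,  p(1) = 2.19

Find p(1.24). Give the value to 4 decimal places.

1.8600

Midpoint: k1 = f(x_n, p_n); k2 = f(x_n + h/2, p_n + (h/2)·k1); p_{n+1} = p_n + h·k2.
x=1.000000, p=2.190000:
  k1 = f(1.000000, 2.190000) = -2.196100
  k2 = f(1.040000, 2.102156) = -1.819060
  p ← 2.190000 + 0.08·(-1.819060) = 2.044475
x=1.080000, p=2.044475:
  k1 = f(1.080000, 2.044475) = -1.579879
  k2 = f(1.120000, 1.981280) = -1.325471
  p ← 2.044475 + 0.08·(-1.325471) = 1.938438
x=1.160000, p=1.938438:
  k1 = f(1.160000, 1.938438) = -1.157540
  k2 = f(1.200000, 1.892136) = -0.980178
  p ← 1.938438 + 0.08·(-0.980178) = 1.860023
p(1.24) ≈ 1.8600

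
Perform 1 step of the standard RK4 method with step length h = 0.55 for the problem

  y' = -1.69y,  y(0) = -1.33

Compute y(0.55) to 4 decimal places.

-0.5317

RK4: k1 = f(x_n, y_n); k2 = f(x_n + h/2, y_n + (h/2)·k1); k3 = f(x_n + h/2, y_n + (h/2)·k2); k4 = f(x_n + h, y_n + h·k3); y_{n+1} = y_n + (h/6)·(k1 + 2k2 + 2k3 + k4).
x=0.000000, y=-1.330000:
  k1 = f(0.000000, -1.330000) = 2.247700
  k2 = f(0.275000, -0.711882) = 1.203081
  k3 = f(0.275000, -0.999153) = 1.688568
  k4 = f(0.550000, -0.401288) = 0.678176
  y ← -1.330000 + (0.55/6)·(k1 + 2k2 + 2k3 + k4) = -0.531659
y(0.55) ≈ -0.5317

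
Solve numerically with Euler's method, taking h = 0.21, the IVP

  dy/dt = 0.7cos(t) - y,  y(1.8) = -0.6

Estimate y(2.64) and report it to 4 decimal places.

Euler: y_{n+1} = y_n + h·f(t_n, y_n).
t=1.800000, y=-0.600000: f=0.440959 → y ← -0.600000 + 0.21·0.440959 = -0.507399
t=2.010000, y=-0.507399: f=0.209746 → y ← -0.507399 + 0.21·0.209746 = -0.463352
t=2.220000, y=-0.463352: f=0.040166 → y ← -0.463352 + 0.21·0.040166 = -0.454917
t=2.430000, y=-0.454917: f=-0.075209 → y ← -0.454917 + 0.21·(-0.075209) = -0.470711
y(2.64) ≈ -0.4707

-0.4707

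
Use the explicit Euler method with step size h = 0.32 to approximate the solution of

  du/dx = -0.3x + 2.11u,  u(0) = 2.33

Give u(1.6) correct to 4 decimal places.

Euler: u_{n+1} = u_n + h·f(x_n, u_n).
x=0.000000, u=2.330000: f=4.916300 → u ← 2.330000 + 0.32·4.916300 = 3.903216
x=0.320000, u=3.903216: f=8.139786 → u ← 3.903216 + 0.32·8.139786 = 6.507947
x=0.640000, u=6.507947: f=13.539769 → u ← 6.507947 + 0.32·13.539769 = 10.840674
x=0.960000, u=10.840674: f=22.585821 → u ← 10.840674 + 0.32·22.585821 = 18.068136
x=1.280000, u=18.068136: f=37.739768 → u ← 18.068136 + 0.32·37.739768 = 30.144862
u(1.6) ≈ 30.1449

30.1449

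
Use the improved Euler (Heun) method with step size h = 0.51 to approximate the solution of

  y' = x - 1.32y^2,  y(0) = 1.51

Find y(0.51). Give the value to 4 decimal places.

Heun: k1 = f(x_n, y_n); k2 = f(x_n + h, y_n + h·k1); y_{n+1} = y_n + (h/2)·(k1 + k2).
x=0.000000, y=1.510000:
  k1 = f(0.000000, 1.510000) = -3.009732
  k2 = f(0.510000, -0.024963) = 0.509177
  y ← 1.510000 + (0.51/2)·(-3.009732 + 0.509177) = 0.872359
y(0.51) ≈ 0.8724

0.8724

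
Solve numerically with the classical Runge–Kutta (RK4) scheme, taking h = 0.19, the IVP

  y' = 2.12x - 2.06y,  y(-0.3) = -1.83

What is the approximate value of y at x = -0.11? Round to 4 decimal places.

-1.3036

RK4: k1 = f(x_n, y_n); k2 = f(x_n + h/2, y_n + (h/2)·k1); k3 = f(x_n + h/2, y_n + (h/2)·k2); k4 = f(x_n + h, y_n + h·k3); y_{n+1} = y_n + (h/6)·(k1 + 2k2 + 2k3 + k4).
x=-0.300000, y=-1.830000:
  k1 = f(-0.300000, -1.830000) = 3.133800
  k2 = f(-0.205000, -1.532289) = 2.721915
  k3 = f(-0.205000, -1.571418) = 2.802521
  k4 = f(-0.110000, -1.297521) = 2.439693
  y ← -1.830000 + (0.19/6)·(k1 + 2k2 + 2k3 + k4) = -1.303625
y(-0.11) ≈ -1.3036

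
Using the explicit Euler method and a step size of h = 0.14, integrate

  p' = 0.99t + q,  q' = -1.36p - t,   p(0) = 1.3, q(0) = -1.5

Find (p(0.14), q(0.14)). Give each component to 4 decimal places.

1.0900, -1.7475

Euler on (p,q): p_{n+1} = p_n + h·p', q_{n+1} = q_n + h·q'.
0.000000: (1.300000, -1.500000); f=(-1.500000, -1.768000) → (1.090000, -1.747520)
(p(0.14), q(0.14)) ≈ (1.0900, -1.7475)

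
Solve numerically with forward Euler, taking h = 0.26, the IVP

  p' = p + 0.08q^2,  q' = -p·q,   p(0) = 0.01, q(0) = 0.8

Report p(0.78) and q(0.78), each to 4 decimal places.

0.0709, 0.7831

Euler on (p,q): p_{n+1} = p_n + h·p', q_{n+1} = q_n + h·q'.
0.000000: (0.010000, 0.800000); f=(0.061200, -0.008000) → (0.025912, 0.797920)
0.260000: (0.025912, 0.797920); f=(0.076846, -0.020676) → (0.045892, 0.792544)
0.520000: (0.045892, 0.792544); f=(0.096142, -0.036371) → (0.070889, 0.783088)
(p(0.78), q(0.78)) ≈ (0.0709, 0.7831)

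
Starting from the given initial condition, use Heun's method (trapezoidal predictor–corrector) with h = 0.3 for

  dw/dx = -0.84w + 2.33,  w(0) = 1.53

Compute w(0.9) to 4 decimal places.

2.1841

Heun: k1 = f(x_n, w_n); k2 = f(x_n + h, w_n + h·k1); w_{n+1} = w_n + (h/2)·(k1 + k2).
x=0.000000, w=1.530000:
  k1 = f(0.000000, 1.530000) = 1.044800
  k2 = f(0.300000, 1.843440) = 0.781510
  w ← 1.530000 + (0.3/2)·(1.044800 + 0.781510) = 1.803947
x=0.300000, w=1.803947:
  k1 = f(0.300000, 1.803947) = 0.814685
  k2 = f(0.600000, 2.048352) = 0.609384
  w ← 1.803947 + (0.3/2)·(0.814685 + 0.609384) = 2.017557
x=0.600000, w=2.017557:
  k1 = f(0.600000, 2.017557) = 0.635252
  k2 = f(0.900000, 2.208133) = 0.475169
  w ← 2.017557 + (0.3/2)·(0.635252 + 0.475169) = 2.184120
w(0.9) ≈ 2.1841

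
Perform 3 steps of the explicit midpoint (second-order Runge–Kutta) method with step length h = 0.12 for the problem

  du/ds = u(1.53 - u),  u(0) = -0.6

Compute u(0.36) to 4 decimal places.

-1.4278

Midpoint: k1 = f(s_n, u_n); k2 = f(s_n + h/2, u_n + (h/2)·k1); u_{n+1} = u_n + h·k2.
s=0.000000, u=-0.600000:
  k1 = f(0.000000, -0.600000) = -1.278000
  k2 = f(0.060000, -0.676680) = -1.493216
  u ← -0.600000 + 0.12·(-1.493216) = -0.779186
s=0.120000, u=-0.779186:
  k1 = f(0.120000, -0.779186) = -1.799285
  k2 = f(0.180000, -0.887143) = -2.144352
  u ← -0.779186 + 0.12·(-2.144352) = -1.036508
s=0.240000, u=-1.036508:
  k1 = f(0.240000, -1.036508) = -2.660207
  k2 = f(0.300000, -1.196121) = -3.260769
  u ← -1.036508 + 0.12·(-3.260769) = -1.427800
u(0.36) ≈ -1.4278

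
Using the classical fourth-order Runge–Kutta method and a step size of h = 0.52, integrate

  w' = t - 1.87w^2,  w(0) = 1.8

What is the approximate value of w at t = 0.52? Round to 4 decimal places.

RK4: k1 = f(t_n, w_n); k2 = f(t_n + h/2, w_n + (h/2)·k1); k3 = f(t_n + h/2, w_n + (h/2)·k2); k4 = f(t_n + h, w_n + h·k3); w_{n+1} = w_n + (h/6)·(k1 + 2k2 + 2k3 + k4).
t=0.000000, w=1.800000:
  k1 = f(0.000000, 1.800000) = -6.058800
  k2 = f(0.260000, 0.224712) = 0.165573
  k3 = f(0.260000, 1.843049) = -6.092072
  k4 = f(0.520000, -1.367877) = -2.978936
  w ← 1.800000 + (0.52/6)·(k1 + 2k2 + 2k3 + k4) = -0.010530
w(0.52) ≈ -0.0105

-0.0105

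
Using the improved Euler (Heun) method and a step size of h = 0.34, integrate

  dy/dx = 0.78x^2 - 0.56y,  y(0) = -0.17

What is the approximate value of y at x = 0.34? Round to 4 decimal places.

-0.1254

Heun: k1 = f(x_n, y_n); k2 = f(x_n + h, y_n + h·k1); y_{n+1} = y_n + (h/2)·(k1 + k2).
x=0.000000, y=-0.170000:
  k1 = f(0.000000, -0.170000) = 0.095200
  k2 = f(0.340000, -0.137632) = 0.167242
  y ← -0.170000 + (0.34/2)·(0.095200 + 0.167242) = -0.125385
y(0.34) ≈ -0.1254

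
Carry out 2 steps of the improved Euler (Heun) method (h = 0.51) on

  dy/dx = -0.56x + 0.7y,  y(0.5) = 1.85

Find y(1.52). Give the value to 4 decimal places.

2.9788

Heun: k1 = f(x_n, y_n); k2 = f(x_n + h, y_n + h·k1); y_{n+1} = y_n + (h/2)·(k1 + k2).
x=0.500000, y=1.850000:
  k1 = f(0.500000, 1.850000) = 1.015000
  k2 = f(1.010000, 2.367650) = 1.091755
  y ← 1.850000 + (0.51/2)·(1.015000 + 1.091755) = 2.387223
x=1.010000, y=2.387223:
  k1 = f(1.010000, 2.387223) = 1.105456
  k2 = f(1.520000, 2.951005) = 1.214503
  y ← 2.387223 + (0.51/2)·(1.105456 + 1.214503) = 2.978812
y(1.52) ≈ 2.9788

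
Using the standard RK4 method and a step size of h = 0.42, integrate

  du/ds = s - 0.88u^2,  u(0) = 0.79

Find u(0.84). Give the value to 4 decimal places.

0.7631

RK4: k1 = f(s_n, u_n); k2 = f(s_n + h/2, u_n + (h/2)·k1); k3 = f(s_n + h/2, u_n + (h/2)·k2); k4 = f(s_n + h, u_n + h·k3); u_{n+1} = u_n + (h/6)·(k1 + 2k2 + 2k3 + k4).
s=0.000000, u=0.790000:
  k1 = f(0.000000, 0.790000) = -0.549208
  k2 = f(0.210000, 0.674666) = -0.190554
  k3 = f(0.210000, 0.749984) = -0.284979
  k4 = f(0.420000, 0.670309) = 0.024604
  u ← 0.790000 + (0.42/6)·(k1 + 2k2 + 2k3 + k4) = 0.686703
s=0.420000, u=0.686703:
  k1 = f(0.420000, 0.686703) = 0.005026
  k2 = f(0.630000, 0.687759) = 0.213749
  k3 = f(0.630000, 0.731591) = 0.159002
  k4 = f(0.840000, 0.753484) = 0.340390
  u ← 0.686703 + (0.42/6)·(k1 + 2k2 + 2k3 + k4) = 0.763068
u(0.84) ≈ 0.7631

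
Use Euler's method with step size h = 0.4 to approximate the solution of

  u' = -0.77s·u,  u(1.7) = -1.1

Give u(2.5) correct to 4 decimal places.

Euler: u_{n+1} = u_n + h·f(s_n, u_n).
s=1.700000, u=-1.100000: f=1.439900 → u ← -1.100000 + 0.4·1.439900 = -0.524040
s=2.100000, u=-0.524040: f=0.847373 → u ← -0.524040 + 0.4·0.847373 = -0.185091
u(2.5) ≈ -0.1851

-0.1851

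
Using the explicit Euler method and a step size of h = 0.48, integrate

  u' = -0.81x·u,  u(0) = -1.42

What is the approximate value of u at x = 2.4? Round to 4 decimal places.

Euler: u_{n+1} = u_n + h·f(x_n, u_n).
x=0.000000, u=-1.420000: f=0.000000 → u ← -1.420000 + 0.48·0.000000 = -1.420000
x=0.480000, u=-1.420000: f=0.552096 → u ← -1.420000 + 0.48·0.552096 = -1.154994
x=0.960000, u=-1.154994: f=0.898123 → u ← -1.154994 + 0.48·0.898123 = -0.723895
x=1.440000, u=-0.723895: f=0.844351 → u ← -0.723895 + 0.48·0.844351 = -0.318606
x=1.920000, u=-0.318606: f=0.495497 → u ← -0.318606 + 0.48·0.495497 = -0.080768
u(2.4) ≈ -0.0808

-0.0808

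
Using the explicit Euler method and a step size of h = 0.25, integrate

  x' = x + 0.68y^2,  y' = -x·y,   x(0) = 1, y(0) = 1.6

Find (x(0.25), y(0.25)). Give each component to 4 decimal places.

1.6852, 1.2000

Euler on (x,y): x_{n+1} = x_n + h·x', y_{n+1} = y_n + h·y'.
0.000000: (1.000000, 1.600000); f=(2.740800, -1.600000) → (1.685200, 1.200000)
(x(0.25), y(0.25)) ≈ (1.6852, 1.2000)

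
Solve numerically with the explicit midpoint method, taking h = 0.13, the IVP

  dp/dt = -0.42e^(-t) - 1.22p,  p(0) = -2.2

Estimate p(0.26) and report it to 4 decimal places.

Midpoint: k1 = f(t_n, p_n); k2 = f(t_n + h/2, p_n + (h/2)·k1); p_{n+1} = p_n + h·k2.
t=0.000000, p=-2.200000:
  k1 = f(0.000000, -2.200000) = 2.264000
  k2 = f(0.065000, -2.052840) = 2.110896
  p ← -2.200000 + 0.13·2.110896 = -1.925583
t=0.130000, p=-1.925583:
  k1 = f(0.130000, -1.925583) = 1.980412
  k2 = f(0.195000, -1.796857) = 1.846575
  p ← -1.925583 + 0.13·1.846575 = -1.685529
p(0.26) ≈ -1.6855

-1.6855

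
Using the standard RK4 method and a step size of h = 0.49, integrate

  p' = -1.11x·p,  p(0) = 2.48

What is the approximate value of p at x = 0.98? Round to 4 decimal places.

1.4552

RK4: k1 = f(x_n, p_n); k2 = f(x_n + h/2, p_n + (h/2)·k1); k3 = f(x_n + h/2, p_n + (h/2)·k2); k4 = f(x_n + h, p_n + h·k3); p_{n+1} = p_n + (h/6)·(k1 + 2k2 + 2k3 + k4).
x=0.000000, p=2.480000:
  k1 = f(0.000000, 2.480000) = 0.000000
  k2 = f(0.245000, 2.480000) = -0.674436
  k3 = f(0.245000, 2.314763) = -0.629500
  k4 = f(0.490000, 2.171545) = -1.181103
  p ← 2.480000 + (0.49/6)·(k1 + 2k2 + 2k3 + k4) = 2.170567
x=0.490000, p=2.170567:
  k1 = f(0.490000, 2.170567) = -1.180571
  k2 = f(0.735000, 1.881327) = -1.534881
  k3 = f(0.735000, 1.794521) = -1.464060
  k4 = f(0.980000, 1.453178) = -1.580767
  p ← 2.170567 + (0.49/6)·(k1 + 2k2 + 2k3 + k4) = 1.455231
p(0.98) ≈ 1.4552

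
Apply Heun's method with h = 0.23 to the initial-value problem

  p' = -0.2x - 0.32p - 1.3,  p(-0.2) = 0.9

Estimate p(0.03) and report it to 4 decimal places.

0.5518

Heun: k1 = f(x_n, p_n); k2 = f(x_n + h, p_n + h·k1); p_{n+1} = p_n + (h/2)·(k1 + k2).
x=-0.200000, p=0.900000:
  k1 = f(-0.200000, 0.900000) = -1.548000
  k2 = f(0.030000, 0.543960) = -1.480067
  p ← 0.900000 + (0.23/2)·(-1.548000 + (-1.480067)) = 0.551772
p(0.03) ≈ 0.5518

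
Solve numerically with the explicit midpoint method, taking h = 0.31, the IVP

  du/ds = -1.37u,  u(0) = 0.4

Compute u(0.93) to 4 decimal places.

0.1179

Midpoint: k1 = f(s_n, u_n); k2 = f(s_n + h/2, u_n + (h/2)·k1); u_{n+1} = u_n + h·k2.
s=0.000000, u=0.400000:
  k1 = f(0.000000, 0.400000) = -0.548000
  k2 = f(0.155000, 0.315060) = -0.431632
  u ← 0.400000 + 0.31·(-0.431632) = 0.266194
s=0.310000, u=0.266194:
  k1 = f(0.310000, 0.266194) = -0.364686
  k2 = f(0.465000, 0.209668) = -0.287245
  u ← 0.266194 + 0.31·(-0.287245) = 0.177148
s=0.620000, u=0.177148:
  k1 = f(0.620000, 0.177148) = -0.242693
  k2 = f(0.775000, 0.139531) = -0.191157
  u ← 0.177148 + 0.31·(-0.191157) = 0.117889
u(0.93) ≈ 0.1179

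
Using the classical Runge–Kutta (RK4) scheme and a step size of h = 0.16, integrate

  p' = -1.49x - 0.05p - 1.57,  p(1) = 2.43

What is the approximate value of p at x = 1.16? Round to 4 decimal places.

RK4: k1 = f(x_n, p_n); k2 = f(x_n + h/2, p_n + (h/2)·k1); k3 = f(x_n + h/2, p_n + (h/2)·k2); k4 = f(x_n + h, p_n + h·k3); p_{n+1} = p_n + (h/6)·(k1 + 2k2 + 2k3 + k4).
x=1.000000, p=2.430000:
  k1 = f(1.000000, 2.430000) = -3.181500
  k2 = f(1.080000, 2.175480) = -3.287974
  k3 = f(1.080000, 2.166962) = -3.287548
  k4 = f(1.160000, 1.903992) = -3.393600
  p ← 2.430000 + (0.16/6)·(k1 + 2k2 + 2k3 + k4) = 1.903969
p(1.16) ≈ 1.9040

1.9040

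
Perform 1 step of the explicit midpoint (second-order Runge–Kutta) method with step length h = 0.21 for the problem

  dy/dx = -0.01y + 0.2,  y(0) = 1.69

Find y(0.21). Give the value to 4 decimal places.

Midpoint: k1 = f(x_n, y_n); k2 = f(x_n + h/2, y_n + (h/2)·k1); y_{n+1} = y_n + h·k2.
x=0.000000, y=1.690000:
  k1 = f(0.000000, 1.690000) = 0.183100
  k2 = f(0.105000, 1.709225) = 0.182908
  y ← 1.690000 + 0.21·0.182908 = 1.728411
y(0.21) ≈ 1.7284

1.7284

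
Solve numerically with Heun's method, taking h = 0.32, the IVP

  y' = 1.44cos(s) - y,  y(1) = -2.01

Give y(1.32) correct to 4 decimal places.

Heun: k1 = f(s_n, y_n); k2 = f(s_n + h, y_n + h·k1); y_{n+1} = y_n + (h/2)·(k1 + k2).
s=1.000000, y=-2.010000:
  k1 = f(1.000000, -2.010000) = 2.788035
  k2 = f(1.320000, -1.117829) = 1.475201
  y ← -2.010000 + (0.32/2)·(2.788035 + 1.475201) = -1.327882
y(1.32) ≈ -1.3279

-1.3279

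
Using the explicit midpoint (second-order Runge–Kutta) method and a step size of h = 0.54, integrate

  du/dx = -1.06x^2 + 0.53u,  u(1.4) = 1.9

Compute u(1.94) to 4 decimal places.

Midpoint: k1 = f(x_n, u_n); k2 = f(x_n + h/2, u_n + (h/2)·k1); u_{n+1} = u_n + h·k2.
x=1.400000, u=1.900000:
  k1 = f(1.400000, 1.900000) = -1.070600
  k2 = f(1.670000, 1.610938) = -2.102437
  u ← 1.900000 + 0.54·(-2.102437) = 0.764684
u(1.94) ≈ 0.7647

0.7647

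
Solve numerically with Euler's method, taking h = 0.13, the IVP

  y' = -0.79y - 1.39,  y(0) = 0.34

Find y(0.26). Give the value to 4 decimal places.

-0.0691

Euler: y_{n+1} = y_n + h·f(t_n, y_n).
t=0.000000, y=0.340000: f=-1.658600 → y ← 0.340000 + 0.13·(-1.658600) = 0.124382
t=0.130000, y=0.124382: f=-1.488262 → y ← 0.124382 + 0.13·(-1.488262) = -0.069092
y(0.26) ≈ -0.0691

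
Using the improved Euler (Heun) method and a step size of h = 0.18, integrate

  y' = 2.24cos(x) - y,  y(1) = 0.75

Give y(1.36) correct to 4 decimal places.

0.7685

Heun: k1 = f(x_n, y_n); k2 = f(x_n + h, y_n + h·k1); y_{n+1} = y_n + (h/2)·(k1 + k2).
x=1.000000, y=0.750000:
  k1 = f(1.000000, 0.750000) = 0.460277
  k2 = f(1.180000, 0.832850) = 0.020422
  y ← 0.750000 + (0.18/2)·(0.460277 + 0.020422) = 0.793263
x=1.180000, y=0.793263:
  k1 = f(1.180000, 0.793263) = 0.060009
  k2 = f(1.360000, 0.804064) = -0.335370
  y ← 0.793263 + (0.18/2)·(0.060009 + (-0.335370)) = 0.768480
y(1.36) ≈ 0.7685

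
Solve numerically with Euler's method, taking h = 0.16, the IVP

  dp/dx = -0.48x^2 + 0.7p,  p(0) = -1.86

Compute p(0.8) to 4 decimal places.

-3.2261

Euler: p_{n+1} = p_n + h·f(x_n, p_n).
x=0.000000, p=-1.860000: f=-1.302000 → p ← -1.860000 + 0.16·(-1.302000) = -2.068320
x=0.160000, p=-2.068320: f=-1.460112 → p ← -2.068320 + 0.16·(-1.460112) = -2.301938
x=0.320000, p=-2.301938: f=-1.660509 → p ← -2.301938 + 0.16·(-1.660509) = -2.567619
x=0.480000, p=-2.567619: f=-1.907926 → p ← -2.567619 + 0.16·(-1.907926) = -2.872887
x=0.640000, p=-2.872887: f=-2.207629 → p ← -2.872887 + 0.16·(-2.207629) = -3.226108
p(0.8) ≈ -3.2261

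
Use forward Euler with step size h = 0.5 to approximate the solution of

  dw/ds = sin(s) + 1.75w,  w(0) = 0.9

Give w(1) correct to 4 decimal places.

3.4038

Euler: w_{n+1} = w_n + h·f(s_n, w_n).
s=0.000000, w=0.900000: f=1.575000 → w ← 0.900000 + 0.5·1.575000 = 1.687500
s=0.500000, w=1.687500: f=3.432551 → w ← 1.687500 + 0.5·3.432551 = 3.403775
w(1) ≈ 3.4038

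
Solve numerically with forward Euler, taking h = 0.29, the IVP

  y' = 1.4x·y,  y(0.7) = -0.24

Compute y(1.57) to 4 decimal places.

-0.6566

Euler: y_{n+1} = y_n + h·f(x_n, y_n).
x=0.700000, y=-0.240000: f=-0.235200 → y ← -0.240000 + 0.29·(-0.235200) = -0.308208
x=0.990000, y=-0.308208: f=-0.427176 → y ← -0.308208 + 0.29·(-0.427176) = -0.432089
x=1.280000, y=-0.432089: f=-0.774304 → y ← -0.432089 + 0.29·(-0.774304) = -0.656637
y(1.57) ≈ -0.6566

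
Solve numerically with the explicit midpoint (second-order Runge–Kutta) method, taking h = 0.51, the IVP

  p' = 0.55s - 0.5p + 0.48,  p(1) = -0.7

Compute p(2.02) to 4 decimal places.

Midpoint: k1 = f(s_n, p_n); k2 = f(s_n + h/2, p_n + (h/2)·k1); p_{n+1} = p_n + h·k2.
s=1.000000, p=-0.700000:
  k1 = f(1.000000, -0.700000) = 1.380000
  k2 = f(1.255000, -0.348100) = 1.344300
  p ← -0.700000 + 0.51·1.344300 = -0.014407
s=1.510000, p=-0.014407:
  k1 = f(1.510000, -0.014407) = 1.317704
  k2 = f(1.765000, 0.321607) = 1.289946
  p ← -0.014407 + 0.51·1.289946 = 0.643466
p(2.02) ≈ 0.6435

0.6435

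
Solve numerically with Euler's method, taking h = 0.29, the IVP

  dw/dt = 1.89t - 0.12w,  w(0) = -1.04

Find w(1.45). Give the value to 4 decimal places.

0.6639

Euler: w_{n+1} = w_n + h·f(t_n, w_n).
t=0.000000, w=-1.040000: f=0.124800 → w ← -1.040000 + 0.29·0.124800 = -1.003808
t=0.290000, w=-1.003808: f=0.668557 → w ← -1.003808 + 0.29·0.668557 = -0.809926
t=0.580000, w=-0.809926: f=1.193391 → w ← -0.809926 + 0.29·1.193391 = -0.463843
t=0.870000, w=-0.463843: f=1.699961 → w ← -0.463843 + 0.29·1.699961 = 0.029146
t=1.160000, w=0.029146: f=2.188903 → w ← 0.029146 + 0.29·2.188903 = 0.663927
w(1.45) ≈ 0.6639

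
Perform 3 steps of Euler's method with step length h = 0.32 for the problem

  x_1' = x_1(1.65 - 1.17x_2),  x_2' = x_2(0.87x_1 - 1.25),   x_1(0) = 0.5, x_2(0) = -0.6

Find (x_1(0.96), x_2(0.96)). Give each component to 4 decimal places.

Euler on (x_1,x_2): x_1_{n+1} = x_1_n + h·x_1', x_2_{n+1} = x_2_n + h·x_2'.
0.000000: (0.500000, -0.600000); f=(1.176000, 0.489000) → (0.876320, -0.443520)
0.320000: (0.876320, -0.443520); f=(1.900667, 0.216261) → (1.484533, -0.374316)
0.640000: (1.484533, -0.374316); f=(3.099632, -0.015551) → (2.476415, -0.379293)
(x_1(0.96), x_2(0.96)) ≈ (2.4764, -0.3793)

2.4764, -0.3793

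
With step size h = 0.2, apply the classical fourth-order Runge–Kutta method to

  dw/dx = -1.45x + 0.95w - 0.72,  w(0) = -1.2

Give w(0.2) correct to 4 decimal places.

RK4: k1 = f(x_n, w_n); k2 = f(x_n + h/2, w_n + (h/2)·k1); k3 = f(x_n + h/2, w_n + (h/2)·k2); k4 = f(x_n + h, w_n + h·k3); w_{n+1} = w_n + (h/6)·(k1 + 2k2 + 2k3 + k4).
x=0.000000, w=-1.200000:
  k1 = f(0.000000, -1.200000) = -1.860000
  k2 = f(0.100000, -1.386000) = -2.181700
  k3 = f(0.100000, -1.418170) = -2.212261
  k4 = f(0.200000, -1.642452) = -2.570330
  w ← -1.200000 + (0.2/6)·(k1 + 2k2 + 2k3 + k4) = -1.640608
w(0.2) ≈ -1.6406

-1.6406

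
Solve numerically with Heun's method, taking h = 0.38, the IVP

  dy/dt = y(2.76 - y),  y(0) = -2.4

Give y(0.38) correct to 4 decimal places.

-18.0732

Heun: k1 = f(t_n, y_n); k2 = f(t_n + h, y_n + h·k1); y_{n+1} = y_n + (h/2)·(k1 + k2).
t=0.000000, y=-2.400000:
  k1 = f(0.000000, -2.400000) = -12.384000
  k2 = f(0.380000, -7.105920) = -70.106438
  y ← -2.400000 + (0.38/2)·(-12.384000 + (-70.106438)) = -18.073183
y(0.38) ≈ -18.0732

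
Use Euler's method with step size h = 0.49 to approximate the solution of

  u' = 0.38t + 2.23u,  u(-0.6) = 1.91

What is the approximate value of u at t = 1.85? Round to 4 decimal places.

Euler: u_{n+1} = u_n + h·f(t_n, u_n).
t=-0.600000, u=1.910000: f=4.031300 → u ← 1.910000 + 0.49·4.031300 = 3.885337
t=-0.110000, u=3.885337: f=8.622502 → u ← 3.885337 + 0.49·8.622502 = 8.110363
t=0.380000, u=8.110363: f=18.230509 → u ← 8.110363 + 0.49·18.230509 = 17.043312
t=0.870000, u=17.043312: f=38.337186 → u ← 17.043312 + 0.49·38.337186 = 35.828533
t=1.360000, u=35.828533: f=80.414429 → u ← 35.828533 + 0.49·80.414429 = 75.231604
u(1.85) ≈ 75.2316

75.2316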